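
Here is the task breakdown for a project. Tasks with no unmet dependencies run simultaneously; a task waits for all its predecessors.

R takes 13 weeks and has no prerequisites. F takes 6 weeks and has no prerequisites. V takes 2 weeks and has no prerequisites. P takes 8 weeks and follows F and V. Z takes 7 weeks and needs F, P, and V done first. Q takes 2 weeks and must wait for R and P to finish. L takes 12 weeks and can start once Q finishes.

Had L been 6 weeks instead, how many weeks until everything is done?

Baseline: F→P→Q→L = 6+8+2+12 = 28 → 28 weeks.
L is on the critical path; changing it to 6 makes that path 22 weeks.
That remains the longest chain; total 22 weeks.

22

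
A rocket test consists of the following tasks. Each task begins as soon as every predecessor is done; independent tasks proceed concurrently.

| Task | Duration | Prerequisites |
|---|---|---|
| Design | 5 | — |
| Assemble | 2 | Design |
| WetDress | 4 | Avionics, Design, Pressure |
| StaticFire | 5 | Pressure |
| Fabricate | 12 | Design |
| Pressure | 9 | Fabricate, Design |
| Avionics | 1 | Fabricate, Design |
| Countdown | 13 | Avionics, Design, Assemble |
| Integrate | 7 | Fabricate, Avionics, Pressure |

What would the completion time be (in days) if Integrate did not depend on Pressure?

With the dependency in place, Design→Fabricate→Pressure→Integrate = 5+12+9+7 = 33 sets the finish at 33 days.
Without Pressure→Integrate, Integrate's earliest start moves from 26 to 18.
New critical path: Design→Fabricate→Avionics→Countdown = 5+12+1+13 = 31 ⇒ 31 days.

31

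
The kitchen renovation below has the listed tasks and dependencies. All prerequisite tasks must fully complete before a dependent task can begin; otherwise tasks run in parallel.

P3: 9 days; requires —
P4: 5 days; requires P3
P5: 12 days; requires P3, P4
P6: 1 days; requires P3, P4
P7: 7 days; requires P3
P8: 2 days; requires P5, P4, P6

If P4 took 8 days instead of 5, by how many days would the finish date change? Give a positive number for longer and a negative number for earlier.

3

Critical path before the change: P3→P4→P5→P8 = 9+5+12+2 = 28 giving 28 days.
P4 lies on that path, so at 8 days the path becomes 31 days.
The critical path is still P3→P4→P5→P8; finish is now 31 days.
Change in finish: 31 − 28 = +3 days.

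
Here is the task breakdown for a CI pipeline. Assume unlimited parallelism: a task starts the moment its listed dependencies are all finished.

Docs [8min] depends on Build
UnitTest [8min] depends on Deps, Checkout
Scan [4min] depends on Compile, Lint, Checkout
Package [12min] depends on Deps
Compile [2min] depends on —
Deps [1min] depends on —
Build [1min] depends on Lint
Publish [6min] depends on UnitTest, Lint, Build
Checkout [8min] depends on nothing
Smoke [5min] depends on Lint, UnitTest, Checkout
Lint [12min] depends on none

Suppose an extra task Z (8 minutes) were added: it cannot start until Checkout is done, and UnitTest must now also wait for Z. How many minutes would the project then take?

30

Originally the project takes 22 minutes.
With Z inserted, UnitTest now waits for max(Deps, Checkout, Z).
New critical path: Checkout→Z→UnitTest→Publish = 8+8+8+6 = 30 ⇒ 30 minutes.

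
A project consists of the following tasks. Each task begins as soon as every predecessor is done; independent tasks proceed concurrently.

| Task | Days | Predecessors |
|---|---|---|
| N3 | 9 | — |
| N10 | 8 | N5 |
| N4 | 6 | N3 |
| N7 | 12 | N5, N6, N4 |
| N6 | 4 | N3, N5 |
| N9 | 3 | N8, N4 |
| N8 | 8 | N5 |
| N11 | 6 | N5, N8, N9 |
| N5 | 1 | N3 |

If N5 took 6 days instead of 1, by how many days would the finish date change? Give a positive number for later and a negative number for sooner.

5

As given, the longest chain is N3→N5→N8→N9→N11 = 9+1+8+3+6 = 27, so the finish is 27 days.
Since N5 is critical, the +5 change carries straight to that chain (now 32 days).
No other chain overtakes it, so the finish is 32 days.
Change in finish: 32 − 27 = +5 days.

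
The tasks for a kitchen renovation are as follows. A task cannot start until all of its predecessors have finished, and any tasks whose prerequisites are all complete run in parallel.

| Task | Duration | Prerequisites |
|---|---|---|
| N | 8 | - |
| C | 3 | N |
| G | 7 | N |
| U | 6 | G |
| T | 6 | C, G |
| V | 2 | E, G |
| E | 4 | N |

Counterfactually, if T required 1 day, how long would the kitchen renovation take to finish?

21

Baseline: N→G→T = 8+7+6 = 21 → 21 days.
T is on the critical path; changing it to 1 makes that path 16 days.
New critical path: N→G→U = 8+7+6 = 21 ⇒ 21 days.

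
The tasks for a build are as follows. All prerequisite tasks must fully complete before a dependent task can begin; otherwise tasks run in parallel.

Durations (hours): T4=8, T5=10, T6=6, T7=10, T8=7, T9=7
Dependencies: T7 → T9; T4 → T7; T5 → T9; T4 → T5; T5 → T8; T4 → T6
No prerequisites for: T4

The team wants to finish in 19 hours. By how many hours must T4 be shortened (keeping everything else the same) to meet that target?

Current finish: 25 hours; target: 19.
T4 is on every critical path, so each hour cut from T4 cuts the finish by one (this holds down to a finish of 18).
Need 25 − 19 = 6 hours off T4 → T4 becomes 2 hours, finish becomes 19.

6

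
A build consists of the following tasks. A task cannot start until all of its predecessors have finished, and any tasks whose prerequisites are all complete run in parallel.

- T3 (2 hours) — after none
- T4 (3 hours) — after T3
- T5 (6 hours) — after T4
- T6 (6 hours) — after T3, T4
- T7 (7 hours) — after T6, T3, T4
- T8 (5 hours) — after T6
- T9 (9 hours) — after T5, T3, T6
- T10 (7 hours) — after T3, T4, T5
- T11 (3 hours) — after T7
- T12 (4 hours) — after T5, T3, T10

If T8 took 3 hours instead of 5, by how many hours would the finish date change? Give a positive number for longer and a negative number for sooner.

0

Critical path before the change: T3→T4→T5→T10→T12 = 2+3+6+7+4 = 22 giving 22 hours.
The longest path through T8 is only 16 hours, so T8 has float 6.
No other chain overtakes it, so the finish is 22 hours.
Change in finish: 22 − 22 = +0 hours.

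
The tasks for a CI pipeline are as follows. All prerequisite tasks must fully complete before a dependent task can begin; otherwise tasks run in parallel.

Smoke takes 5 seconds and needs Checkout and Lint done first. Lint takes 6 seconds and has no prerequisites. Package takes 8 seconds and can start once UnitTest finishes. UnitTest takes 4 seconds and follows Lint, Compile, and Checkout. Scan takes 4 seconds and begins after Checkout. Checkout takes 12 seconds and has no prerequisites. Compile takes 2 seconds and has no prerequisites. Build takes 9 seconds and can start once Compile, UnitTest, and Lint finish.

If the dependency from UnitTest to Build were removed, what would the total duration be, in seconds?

Original critical path: Checkout→UnitTest→Build = 12+4+9 = 25 ⇒ 25 seconds.
Without UnitTest→Build, Build's earliest start moves from 16 to 6.
New critical path: Checkout→UnitTest→Package = 12+4+8 = 24 ⇒ 24 seconds.

24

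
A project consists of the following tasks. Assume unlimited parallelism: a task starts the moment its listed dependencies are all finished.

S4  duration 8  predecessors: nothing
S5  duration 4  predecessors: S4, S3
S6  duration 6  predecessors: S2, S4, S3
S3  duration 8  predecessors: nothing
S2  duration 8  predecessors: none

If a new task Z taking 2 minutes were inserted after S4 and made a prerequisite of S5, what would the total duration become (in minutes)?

14

Originally the plan takes 14 minutes.
With Z inserted, S5 now waits for max(S4, S3, Z).
New critical path: S2→S6 = 8+6 = 14 ⇒ 14 minutes.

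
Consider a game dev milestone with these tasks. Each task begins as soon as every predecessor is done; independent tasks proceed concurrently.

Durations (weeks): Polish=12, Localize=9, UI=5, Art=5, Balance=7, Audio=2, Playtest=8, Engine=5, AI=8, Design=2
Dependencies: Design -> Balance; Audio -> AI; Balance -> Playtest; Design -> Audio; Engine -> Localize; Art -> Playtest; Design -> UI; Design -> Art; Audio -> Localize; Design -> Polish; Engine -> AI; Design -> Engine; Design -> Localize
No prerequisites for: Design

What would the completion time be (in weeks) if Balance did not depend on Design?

16

Original critical path: Design→Balance→Playtest = 2+7+8 = 17 ⇒ 17 weeks.
Without Design→Balance, Balance's earliest start moves from 2 to 0.
The longest chain is now Design→Engine→Localize = 2+5+9 = 16, so the project takes 16 weeks.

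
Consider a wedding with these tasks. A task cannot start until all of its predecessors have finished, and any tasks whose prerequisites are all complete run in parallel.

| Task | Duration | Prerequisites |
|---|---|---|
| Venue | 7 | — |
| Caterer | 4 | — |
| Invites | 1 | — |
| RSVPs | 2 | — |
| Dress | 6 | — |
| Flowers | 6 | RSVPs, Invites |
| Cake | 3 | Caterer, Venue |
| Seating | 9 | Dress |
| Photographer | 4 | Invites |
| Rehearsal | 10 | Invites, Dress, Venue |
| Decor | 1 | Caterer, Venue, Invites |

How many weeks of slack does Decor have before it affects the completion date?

Critical path: Venue→Rehearsal = 7+10 = 17, so the finish is 17 weeks.
The longest chain containing Decor totals 8 weeks.
Float = 17 − 8 = 9.

9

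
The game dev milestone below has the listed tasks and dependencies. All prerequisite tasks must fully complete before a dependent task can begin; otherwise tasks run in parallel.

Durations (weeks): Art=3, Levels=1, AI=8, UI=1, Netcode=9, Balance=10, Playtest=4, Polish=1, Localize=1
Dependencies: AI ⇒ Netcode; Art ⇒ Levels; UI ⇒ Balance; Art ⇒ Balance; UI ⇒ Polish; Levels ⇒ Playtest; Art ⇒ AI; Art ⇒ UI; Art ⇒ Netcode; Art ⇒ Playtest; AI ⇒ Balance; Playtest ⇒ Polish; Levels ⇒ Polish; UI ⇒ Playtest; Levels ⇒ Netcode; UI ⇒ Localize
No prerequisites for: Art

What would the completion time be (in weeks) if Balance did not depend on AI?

20

Before: longest chain Art→AI→Balance = 3+8+10 = 21, finish 21.
Without AI→Balance, Balance's earliest start moves from 11 to 4.
The longest chain is now Art→AI→Netcode = 3+8+9 = 20, so the project takes 20 weeks.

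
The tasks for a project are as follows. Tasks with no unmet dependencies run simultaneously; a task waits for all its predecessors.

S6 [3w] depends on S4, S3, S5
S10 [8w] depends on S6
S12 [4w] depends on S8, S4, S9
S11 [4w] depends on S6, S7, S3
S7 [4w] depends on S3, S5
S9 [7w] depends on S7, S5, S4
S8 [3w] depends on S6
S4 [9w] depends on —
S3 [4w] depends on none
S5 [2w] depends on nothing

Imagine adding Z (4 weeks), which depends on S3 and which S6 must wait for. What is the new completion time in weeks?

20

Originally the plan takes 20 weeks.
With Z inserted, S6 now waits for max(S4, S3, S5, Z).
New critical path: S4→S6→S10 = 9+3+8 = 20 ⇒ 20 weeks.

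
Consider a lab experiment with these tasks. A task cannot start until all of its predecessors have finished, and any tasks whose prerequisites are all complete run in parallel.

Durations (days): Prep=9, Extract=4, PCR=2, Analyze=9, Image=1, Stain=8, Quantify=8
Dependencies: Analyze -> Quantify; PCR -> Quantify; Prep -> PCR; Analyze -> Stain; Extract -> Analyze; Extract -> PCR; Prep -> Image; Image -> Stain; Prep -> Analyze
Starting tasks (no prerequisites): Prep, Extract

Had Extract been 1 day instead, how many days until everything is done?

Actual critical path: Prep→Analyze→Stain = 9+9+8 = 26 ⇒ 26 days.
Extract has 5 days of float (longest path through it is 21).
The critical path is still Prep→Analyze→Stain; finish is now 26 days.

26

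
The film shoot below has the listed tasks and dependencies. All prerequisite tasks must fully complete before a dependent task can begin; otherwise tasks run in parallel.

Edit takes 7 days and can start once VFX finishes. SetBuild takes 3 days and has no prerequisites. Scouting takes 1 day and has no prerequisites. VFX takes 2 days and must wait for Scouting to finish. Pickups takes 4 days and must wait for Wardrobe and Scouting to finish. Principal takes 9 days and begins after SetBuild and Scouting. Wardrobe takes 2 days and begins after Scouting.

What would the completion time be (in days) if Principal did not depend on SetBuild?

With the dependency in place, SetBuild→Principal = 3+9 = 12 sets the finish at 12 days.
Without SetBuild→Principal, Principal's earliest start moves from 3 to 1.
After: Scouting→Principal = 1+9 = 10 → 10 days.

10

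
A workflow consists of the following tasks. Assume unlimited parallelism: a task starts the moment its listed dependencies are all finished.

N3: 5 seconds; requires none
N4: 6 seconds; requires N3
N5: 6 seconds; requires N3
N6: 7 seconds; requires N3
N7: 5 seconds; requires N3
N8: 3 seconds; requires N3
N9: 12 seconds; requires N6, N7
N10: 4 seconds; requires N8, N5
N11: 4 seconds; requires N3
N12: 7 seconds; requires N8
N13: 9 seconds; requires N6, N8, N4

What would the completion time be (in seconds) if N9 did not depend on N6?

22

With the dependency in place, N3→N6→N9 = 5+7+12 = 24 sets the finish at 24 seconds.
Without N6→N9, N9's earliest start moves from 12 to 10.
New critical path: N3→N7→N9 = 5+5+12 = 22 ⇒ 22 seconds.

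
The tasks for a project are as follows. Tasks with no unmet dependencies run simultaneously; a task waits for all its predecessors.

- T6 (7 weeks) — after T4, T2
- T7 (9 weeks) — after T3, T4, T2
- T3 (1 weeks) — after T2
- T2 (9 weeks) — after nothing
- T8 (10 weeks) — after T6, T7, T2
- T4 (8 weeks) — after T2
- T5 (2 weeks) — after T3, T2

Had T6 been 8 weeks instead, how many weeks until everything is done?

The binding path is T2→T4→T7→T8 = 9+8+9+10 = 36; finish at 36 weeks.
T6 has 2 weeks of float (longest path through it is 34).
No other chain overtakes it, so the finish is 36 weeks.

36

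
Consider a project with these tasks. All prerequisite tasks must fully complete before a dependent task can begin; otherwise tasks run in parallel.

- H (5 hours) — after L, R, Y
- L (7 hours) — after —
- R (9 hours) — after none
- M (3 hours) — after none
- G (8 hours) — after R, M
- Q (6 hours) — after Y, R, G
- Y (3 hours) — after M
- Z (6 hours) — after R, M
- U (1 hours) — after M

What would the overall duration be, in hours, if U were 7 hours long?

23

As given, the longest chain is R→G→Q = 9+8+6 = 23, so the finish is 23 hours.
U is off the critical path — its longest chain is 4 hours, giving 19 of slack.
The critical path is still R→G→Q; finish is now 23 hours.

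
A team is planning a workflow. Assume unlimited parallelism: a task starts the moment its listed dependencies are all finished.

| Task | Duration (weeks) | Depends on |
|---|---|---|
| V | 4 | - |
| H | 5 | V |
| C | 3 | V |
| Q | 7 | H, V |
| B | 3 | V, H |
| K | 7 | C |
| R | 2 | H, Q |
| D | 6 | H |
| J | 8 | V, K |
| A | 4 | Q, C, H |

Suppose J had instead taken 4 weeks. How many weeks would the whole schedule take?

20

The binding path is V→C→K→J = 4+3+7+8 = 22; finish at 22 weeks.
Since J is critical, the -4 change carries straight to that chain (now 18 weeks).
Now V→H→Q→A = 4+5+7+4 = 20 is longest, so the finish becomes 20 weeks.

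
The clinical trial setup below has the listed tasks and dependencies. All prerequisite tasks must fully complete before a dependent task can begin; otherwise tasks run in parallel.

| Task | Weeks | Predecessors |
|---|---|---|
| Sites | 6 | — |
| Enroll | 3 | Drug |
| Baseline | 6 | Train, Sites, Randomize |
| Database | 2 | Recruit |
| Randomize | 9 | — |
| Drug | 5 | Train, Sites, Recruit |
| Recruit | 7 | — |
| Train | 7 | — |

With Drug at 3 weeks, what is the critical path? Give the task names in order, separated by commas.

The binding path is Recruit→Drug→Enroll = 7+5+3 = 15; finish at 15 weeks.
Drug lies on that path, so at 3 weeks the path becomes 13 weeks.
New critical path: Randomize→Baseline = 9+6 = 15 ⇒ 15 weeks.

Randomize, Baseline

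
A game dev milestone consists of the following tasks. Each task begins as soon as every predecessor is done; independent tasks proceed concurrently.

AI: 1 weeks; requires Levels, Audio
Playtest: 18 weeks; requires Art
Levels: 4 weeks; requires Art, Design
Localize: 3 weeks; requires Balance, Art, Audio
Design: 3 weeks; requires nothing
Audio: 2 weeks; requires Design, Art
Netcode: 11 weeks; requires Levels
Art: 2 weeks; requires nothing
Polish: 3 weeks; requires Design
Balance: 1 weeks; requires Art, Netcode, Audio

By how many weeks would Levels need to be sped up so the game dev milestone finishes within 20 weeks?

2

Current finish: 22 weeks; target: 20.
Levels is on every critical path, so each week cut from Levels cuts the finish by one (this holds down to a finish of 20).
Need 22 − 20 = 2 weeks off Levels → Levels becomes 2 weeks, finish becomes 20.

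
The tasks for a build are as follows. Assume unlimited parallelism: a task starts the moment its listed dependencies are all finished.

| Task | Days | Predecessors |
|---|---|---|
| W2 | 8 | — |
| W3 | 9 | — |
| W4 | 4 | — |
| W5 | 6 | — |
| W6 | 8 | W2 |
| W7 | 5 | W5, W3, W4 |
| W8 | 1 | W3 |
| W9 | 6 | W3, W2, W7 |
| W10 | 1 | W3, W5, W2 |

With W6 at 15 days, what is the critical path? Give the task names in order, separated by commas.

W2, W6

Baseline: W3→W7→W9 = 9+5+6 = 20 → 20 days.
The longest path through W6 is only 16 days, so W6 has float 4.
The binding chain switches to W2→W6 = 8+15 = 23; finish 23 days.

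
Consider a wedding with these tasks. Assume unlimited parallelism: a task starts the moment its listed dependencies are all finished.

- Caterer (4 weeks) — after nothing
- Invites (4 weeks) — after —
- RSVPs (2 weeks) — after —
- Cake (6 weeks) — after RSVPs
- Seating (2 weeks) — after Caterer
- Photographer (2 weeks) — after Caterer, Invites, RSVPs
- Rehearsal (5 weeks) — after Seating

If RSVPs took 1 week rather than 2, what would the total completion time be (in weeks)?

Actual critical path: Caterer→Seating→Rehearsal = 4+2+5 = 11 ⇒ 11 weeks.
RSVPs is off the critical path — its longest chain is 8 weeks, giving 3 of slack.
That remains the longest chain; total 11 weeks.

11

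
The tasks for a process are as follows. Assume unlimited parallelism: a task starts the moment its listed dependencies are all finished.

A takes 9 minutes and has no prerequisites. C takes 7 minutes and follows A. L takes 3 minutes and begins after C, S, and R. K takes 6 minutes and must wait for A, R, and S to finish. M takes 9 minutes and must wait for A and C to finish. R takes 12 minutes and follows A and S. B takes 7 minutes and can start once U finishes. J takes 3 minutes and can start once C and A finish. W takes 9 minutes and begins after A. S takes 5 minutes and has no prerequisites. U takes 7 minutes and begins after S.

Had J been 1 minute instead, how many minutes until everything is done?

Baseline: A→R→K = 9+12+6 = 27 → 27 minutes.
J has 8 minutes of float (longest path through it is 19).
That remains the longest chain; total 27 minutes.

27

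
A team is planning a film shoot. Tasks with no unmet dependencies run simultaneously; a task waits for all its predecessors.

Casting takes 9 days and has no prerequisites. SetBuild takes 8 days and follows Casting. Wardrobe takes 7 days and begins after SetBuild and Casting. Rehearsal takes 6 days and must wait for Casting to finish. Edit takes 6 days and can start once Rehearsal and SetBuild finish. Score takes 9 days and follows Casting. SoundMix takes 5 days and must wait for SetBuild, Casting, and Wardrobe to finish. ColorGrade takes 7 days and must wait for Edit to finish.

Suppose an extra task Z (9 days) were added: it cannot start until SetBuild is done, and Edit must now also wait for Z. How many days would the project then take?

39

Originally the project takes 30 days.
With Z inserted, Edit now waits for max(Rehearsal, SetBuild, Z).
New critical path: Casting→SetBuild→Z→Edit→ColorGrade = 9+8+9+6+7 = 39 ⇒ 39 days.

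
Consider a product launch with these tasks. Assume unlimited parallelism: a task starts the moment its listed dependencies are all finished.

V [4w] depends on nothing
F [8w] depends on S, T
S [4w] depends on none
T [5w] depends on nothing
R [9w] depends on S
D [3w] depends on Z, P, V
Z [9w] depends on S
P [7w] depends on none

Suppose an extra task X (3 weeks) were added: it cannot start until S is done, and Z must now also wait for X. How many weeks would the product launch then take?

19

Originally the product launch takes 16 weeks.
With X inserted, Z now waits for max(S, X).
New critical path: S→X→Z→D = 4+3+9+3 = 19 ⇒ 19 weeks.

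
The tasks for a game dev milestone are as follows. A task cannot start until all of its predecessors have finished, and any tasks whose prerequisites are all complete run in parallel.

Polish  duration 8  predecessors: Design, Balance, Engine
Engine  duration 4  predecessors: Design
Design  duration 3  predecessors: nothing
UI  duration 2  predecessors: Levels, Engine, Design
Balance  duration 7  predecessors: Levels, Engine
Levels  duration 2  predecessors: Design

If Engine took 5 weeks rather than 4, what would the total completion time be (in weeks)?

23

Critical path before the change: Design→Engine→Balance→Polish = 3+4+7+8 = 22 giving 22 weeks.
Since Engine is critical, the +1 change carries straight to that chain (now 23 weeks).
That remains the longest chain; total 23 weeks.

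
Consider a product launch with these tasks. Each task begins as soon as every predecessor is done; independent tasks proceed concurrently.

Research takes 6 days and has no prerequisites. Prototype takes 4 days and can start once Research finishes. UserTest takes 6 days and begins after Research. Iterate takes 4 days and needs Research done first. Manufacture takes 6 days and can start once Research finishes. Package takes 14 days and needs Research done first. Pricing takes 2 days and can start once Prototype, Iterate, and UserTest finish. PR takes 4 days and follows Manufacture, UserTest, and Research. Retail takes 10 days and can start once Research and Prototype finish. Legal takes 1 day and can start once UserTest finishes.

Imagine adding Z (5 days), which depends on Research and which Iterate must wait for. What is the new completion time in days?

20

Originally the project takes 20 days.
With Z inserted, Iterate now waits for max(Research, Z).
New critical path: Research→Prototype→Retail = 6+4+10 = 20 ⇒ 20 days.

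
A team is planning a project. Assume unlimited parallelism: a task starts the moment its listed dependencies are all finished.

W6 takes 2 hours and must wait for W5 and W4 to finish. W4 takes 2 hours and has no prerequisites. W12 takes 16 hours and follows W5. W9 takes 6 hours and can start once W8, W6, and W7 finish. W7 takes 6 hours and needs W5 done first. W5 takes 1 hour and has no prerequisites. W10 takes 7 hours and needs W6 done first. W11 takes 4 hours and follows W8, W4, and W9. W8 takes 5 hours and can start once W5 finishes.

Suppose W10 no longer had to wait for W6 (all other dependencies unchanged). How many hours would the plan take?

Before: longest chain W5→W7→W9→W11 = 1+6+6+4 = 17, finish 17.
Without W6→W10, W10's earliest start moves from 4 to 0.
New critical path: W5→W7→W9→W11 = 1+6+6+4 = 17 ⇒ 17 hours.

17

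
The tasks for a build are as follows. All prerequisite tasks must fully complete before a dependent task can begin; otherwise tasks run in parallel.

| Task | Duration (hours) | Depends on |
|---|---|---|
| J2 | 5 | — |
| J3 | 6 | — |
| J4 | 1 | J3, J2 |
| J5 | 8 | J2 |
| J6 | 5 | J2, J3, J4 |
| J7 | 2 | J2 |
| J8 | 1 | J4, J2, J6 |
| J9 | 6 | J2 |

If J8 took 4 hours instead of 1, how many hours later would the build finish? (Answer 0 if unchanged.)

Actual critical path: J3→J4→J6→J8 = 6+1+5+1 = 13 ⇒ 13 hours.
J8 is on the critical path; changing it to 4 makes that path 16 hours.
That remains the longest chain; total 16 hours.
Change in finish: 16 − 13 = +3 hours.

3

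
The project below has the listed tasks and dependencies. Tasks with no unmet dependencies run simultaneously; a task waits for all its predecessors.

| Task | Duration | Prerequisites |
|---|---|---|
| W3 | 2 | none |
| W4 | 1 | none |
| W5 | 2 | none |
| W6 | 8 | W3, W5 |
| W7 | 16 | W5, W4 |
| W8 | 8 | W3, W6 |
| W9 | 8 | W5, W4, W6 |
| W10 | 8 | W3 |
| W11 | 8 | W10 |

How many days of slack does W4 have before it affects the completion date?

1

W3→W6→W8 = 2+8+8 = 18 sets the makespan at 18 days.
W4 finishes as early as 1 and must finish by 2.
So W4 can slip 2 − 1 = 1 day.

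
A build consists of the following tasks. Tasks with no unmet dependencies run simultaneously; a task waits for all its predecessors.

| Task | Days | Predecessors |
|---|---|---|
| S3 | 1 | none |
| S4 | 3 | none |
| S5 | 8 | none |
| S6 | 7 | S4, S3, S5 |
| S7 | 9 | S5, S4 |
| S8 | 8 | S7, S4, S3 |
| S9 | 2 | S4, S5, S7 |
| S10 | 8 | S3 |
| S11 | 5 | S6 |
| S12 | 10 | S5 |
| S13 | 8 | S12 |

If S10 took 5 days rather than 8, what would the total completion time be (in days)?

26

Critical path before the change: S5→S12→S13 = 8+10+8 = 26 giving 26 days.
S10 has 17 days of float (longest path through it is 9).
That remains the longest chain; total 26 days.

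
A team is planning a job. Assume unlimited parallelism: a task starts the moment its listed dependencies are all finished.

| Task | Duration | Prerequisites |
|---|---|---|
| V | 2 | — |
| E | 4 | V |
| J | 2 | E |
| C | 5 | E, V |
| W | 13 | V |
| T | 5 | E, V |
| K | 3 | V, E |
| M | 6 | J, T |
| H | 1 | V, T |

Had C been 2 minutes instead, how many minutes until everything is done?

17

As given, the longest chain is V→E→T→M = 2+4+5+6 = 17, so the finish is 17 minutes.
C is off the critical path — its longest chain is 11 minutes, giving 6 of slack.
That remains the longest chain; total 17 minutes.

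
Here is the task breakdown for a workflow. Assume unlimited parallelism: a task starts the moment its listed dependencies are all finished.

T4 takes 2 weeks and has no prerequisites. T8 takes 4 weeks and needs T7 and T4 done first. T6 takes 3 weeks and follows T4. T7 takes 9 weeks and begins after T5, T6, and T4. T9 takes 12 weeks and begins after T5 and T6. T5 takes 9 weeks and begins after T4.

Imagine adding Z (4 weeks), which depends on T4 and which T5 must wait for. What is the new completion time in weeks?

Originally the workflow takes 24 weeks.
With Z inserted, T5 now waits for max(T4, Z).
New critical path: T4→Z→T5→T7→T8 = 2+4+9+9+4 = 28 ⇒ 28 weeks.

28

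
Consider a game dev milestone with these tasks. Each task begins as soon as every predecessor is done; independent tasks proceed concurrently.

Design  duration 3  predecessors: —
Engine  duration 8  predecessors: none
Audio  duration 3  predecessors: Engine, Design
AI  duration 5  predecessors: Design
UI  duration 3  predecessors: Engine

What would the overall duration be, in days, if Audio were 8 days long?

16

Critical path before the change: Engine→Audio = 8+3 = 11 giving 11 days.
Since Audio is critical, the +5 change carries straight to that chain (now 16 days).
The critical path is still Engine→Audio; finish is now 16 days.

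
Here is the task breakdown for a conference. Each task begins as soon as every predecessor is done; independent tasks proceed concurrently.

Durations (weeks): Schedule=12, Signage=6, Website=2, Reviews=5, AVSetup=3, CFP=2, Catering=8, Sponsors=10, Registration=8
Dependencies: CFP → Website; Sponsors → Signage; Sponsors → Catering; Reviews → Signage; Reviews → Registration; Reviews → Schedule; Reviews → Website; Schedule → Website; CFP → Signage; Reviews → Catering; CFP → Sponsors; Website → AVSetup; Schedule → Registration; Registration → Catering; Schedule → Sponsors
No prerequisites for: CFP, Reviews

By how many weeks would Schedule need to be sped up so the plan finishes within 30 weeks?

5

Current finish: 35 weeks; target: 30.
Schedule is on every critical path, so each week cut from Schedule cuts the finish by one (this holds down to a finish of 24).
Need 35 − 30 = 5 weeks off Schedule → Schedule becomes 7 weeks, finish becomes 30.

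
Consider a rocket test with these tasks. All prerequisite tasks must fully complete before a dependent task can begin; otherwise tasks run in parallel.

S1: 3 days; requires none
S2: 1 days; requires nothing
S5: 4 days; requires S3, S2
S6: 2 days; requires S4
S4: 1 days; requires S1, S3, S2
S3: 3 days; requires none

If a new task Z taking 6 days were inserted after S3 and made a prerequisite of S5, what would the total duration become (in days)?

13

Originally the job takes 7 days.
With Z inserted, S5 now waits for max(S3, S2, Z).
New critical path: S3→Z→S5 = 3+6+4 = 13 ⇒ 13 days.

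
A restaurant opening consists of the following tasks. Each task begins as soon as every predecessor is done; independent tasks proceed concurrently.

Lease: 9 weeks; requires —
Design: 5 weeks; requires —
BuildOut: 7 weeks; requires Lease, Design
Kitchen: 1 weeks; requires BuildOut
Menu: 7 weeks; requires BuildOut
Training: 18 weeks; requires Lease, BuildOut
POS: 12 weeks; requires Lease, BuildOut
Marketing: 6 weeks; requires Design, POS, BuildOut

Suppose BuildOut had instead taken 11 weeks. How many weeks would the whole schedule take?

As given, the longest chain is Lease→BuildOut→Training = 9+7+18 = 34, so the finish is 34 weeks.
Since BuildOut is critical, the +4 change carries straight to that chain (now 38 weeks).
That remains the longest chain; total 38 weeks.

38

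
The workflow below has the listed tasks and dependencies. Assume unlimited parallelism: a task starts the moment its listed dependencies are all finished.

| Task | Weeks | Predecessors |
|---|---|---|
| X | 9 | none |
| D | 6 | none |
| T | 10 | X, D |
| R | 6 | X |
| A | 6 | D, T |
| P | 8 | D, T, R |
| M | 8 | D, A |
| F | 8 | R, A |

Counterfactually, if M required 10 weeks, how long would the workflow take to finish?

35

Actual critical path: X→T→A→M = 9+10+6+8 = 33 ⇒ 33 weeks.
Since M is critical, the +2 change carries straight to that chain (now 35 weeks).
That remains the longest chain; total 35 weeks.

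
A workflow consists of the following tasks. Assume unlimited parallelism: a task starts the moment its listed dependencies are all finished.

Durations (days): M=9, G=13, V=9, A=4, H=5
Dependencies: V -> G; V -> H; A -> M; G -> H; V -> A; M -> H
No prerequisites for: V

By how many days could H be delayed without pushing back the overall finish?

0

V→G→H = 9+13+5 = 27 sets the makespan at 27 days.
Longest path through H: 27 days (earliest finish 27, latest finish 27).
Float = 27 − 27 = 0.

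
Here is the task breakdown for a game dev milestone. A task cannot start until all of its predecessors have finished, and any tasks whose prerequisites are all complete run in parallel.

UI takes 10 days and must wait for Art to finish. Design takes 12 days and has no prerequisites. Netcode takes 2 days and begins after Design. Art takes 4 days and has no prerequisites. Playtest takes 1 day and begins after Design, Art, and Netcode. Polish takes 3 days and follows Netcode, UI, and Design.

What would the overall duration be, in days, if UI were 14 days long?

21

Actual critical path: Art→UI→Polish = 4+10+3 = 17 ⇒ 17 days.
UI lies on that path, so at 14 days the path becomes 21 days.
The critical path is still Art→UI→Polish; finish is now 21 days.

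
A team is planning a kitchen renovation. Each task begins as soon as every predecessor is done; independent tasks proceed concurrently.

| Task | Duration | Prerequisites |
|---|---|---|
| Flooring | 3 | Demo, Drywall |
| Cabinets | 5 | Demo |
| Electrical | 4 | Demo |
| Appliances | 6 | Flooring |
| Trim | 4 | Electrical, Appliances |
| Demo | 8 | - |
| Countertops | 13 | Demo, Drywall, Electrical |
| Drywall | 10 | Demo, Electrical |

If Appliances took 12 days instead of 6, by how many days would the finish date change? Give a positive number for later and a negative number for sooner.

6

Actual critical path: Demo→Electrical→Drywall→Flooring→Appliances→Trim = 8+4+10+3+6+4 = 35 ⇒ 35 days.
Appliances is on the critical path; changing it to 12 makes that path 41 days.
The critical path is still Demo→Electrical→Drywall→Flooring→Appliances→Trim; finish is now 41 days.
Change in finish: 41 − 35 = +6 days.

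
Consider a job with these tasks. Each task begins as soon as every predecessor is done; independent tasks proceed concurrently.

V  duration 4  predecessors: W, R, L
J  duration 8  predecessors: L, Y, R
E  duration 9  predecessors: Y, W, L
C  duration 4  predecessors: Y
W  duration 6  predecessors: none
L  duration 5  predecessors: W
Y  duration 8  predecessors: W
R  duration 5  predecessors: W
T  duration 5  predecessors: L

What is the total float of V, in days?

The longest chain is W→Y→E = 6+8+9 = 23; overall finish 23 days.
V finishes as early as 15 and must finish by 23.
So V can slip 23 − 15 = 8 days.

8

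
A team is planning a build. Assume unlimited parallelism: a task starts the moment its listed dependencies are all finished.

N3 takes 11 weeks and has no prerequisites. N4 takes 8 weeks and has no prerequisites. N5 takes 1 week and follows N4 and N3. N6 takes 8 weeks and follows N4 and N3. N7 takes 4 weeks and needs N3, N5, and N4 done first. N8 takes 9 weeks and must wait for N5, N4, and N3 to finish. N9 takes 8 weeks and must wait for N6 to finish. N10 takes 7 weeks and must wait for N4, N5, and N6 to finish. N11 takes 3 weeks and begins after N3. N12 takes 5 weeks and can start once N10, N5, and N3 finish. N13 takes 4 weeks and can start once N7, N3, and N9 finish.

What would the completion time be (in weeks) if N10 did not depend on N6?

31

Original critical path: N3→N6→N9→N13 = 11+8+8+4 = 31 ⇒ 31 weeks.
Without N6→N10, N10's earliest start moves from 19 to 12.
New critical path: N3→N6→N9→N13 = 11+8+8+4 = 31 ⇒ 31 weeks.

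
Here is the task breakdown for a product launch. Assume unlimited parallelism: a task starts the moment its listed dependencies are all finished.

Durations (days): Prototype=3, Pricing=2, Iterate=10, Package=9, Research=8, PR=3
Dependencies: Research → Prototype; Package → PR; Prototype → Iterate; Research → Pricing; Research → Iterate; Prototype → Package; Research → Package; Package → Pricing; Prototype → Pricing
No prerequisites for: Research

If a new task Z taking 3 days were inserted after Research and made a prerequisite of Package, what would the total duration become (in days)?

Originally the plan takes 23 days.
With Z inserted, Package now waits for max(Prototype, Research, Z).
New critical path: Research→Z→Package→PR = 8+3+9+3 = 23 ⇒ 23 days.

23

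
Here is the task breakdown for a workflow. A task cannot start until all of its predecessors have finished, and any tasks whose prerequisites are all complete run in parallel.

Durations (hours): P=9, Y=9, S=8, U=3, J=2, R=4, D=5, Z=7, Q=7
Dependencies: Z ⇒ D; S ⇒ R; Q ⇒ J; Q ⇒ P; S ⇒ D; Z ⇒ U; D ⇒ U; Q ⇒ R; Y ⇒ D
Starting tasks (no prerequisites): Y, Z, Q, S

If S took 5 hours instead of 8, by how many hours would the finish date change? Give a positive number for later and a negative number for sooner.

Critical path before the change: Y→D→U = 9+5+3 = 17 giving 17 hours.
S has 1 hour of float (longest path through it is 16).
That remains the longest chain; total 17 hours.
Change in finish: 17 − 17 = +0 hours.

0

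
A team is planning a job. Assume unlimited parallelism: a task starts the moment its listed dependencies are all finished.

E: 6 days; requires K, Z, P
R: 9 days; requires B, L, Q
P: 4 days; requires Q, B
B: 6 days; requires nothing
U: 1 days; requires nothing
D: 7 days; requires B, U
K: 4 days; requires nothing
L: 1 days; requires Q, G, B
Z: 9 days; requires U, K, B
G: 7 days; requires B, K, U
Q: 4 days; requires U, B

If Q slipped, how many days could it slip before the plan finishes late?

3

The longest chain is B→G→L→R = 6+7+1+9 = 23; overall finish 23 days.
Q finishes as early as 10 and must finish by 13.
Float = 23 − 20 = 3.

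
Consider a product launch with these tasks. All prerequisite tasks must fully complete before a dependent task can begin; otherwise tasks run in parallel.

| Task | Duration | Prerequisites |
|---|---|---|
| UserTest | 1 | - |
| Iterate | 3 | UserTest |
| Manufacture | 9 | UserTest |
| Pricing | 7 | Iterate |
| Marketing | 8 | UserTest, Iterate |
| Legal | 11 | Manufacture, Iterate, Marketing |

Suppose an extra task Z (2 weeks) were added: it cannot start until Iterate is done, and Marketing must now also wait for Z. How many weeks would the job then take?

25

Originally the job takes 23 weeks.
With Z inserted, Marketing now waits for max(UserTest, Iterate, Z).
New critical path: UserTest→Iterate→Z→Marketing→Legal = 1+3+2+8+11 = 25 ⇒ 25 weeks.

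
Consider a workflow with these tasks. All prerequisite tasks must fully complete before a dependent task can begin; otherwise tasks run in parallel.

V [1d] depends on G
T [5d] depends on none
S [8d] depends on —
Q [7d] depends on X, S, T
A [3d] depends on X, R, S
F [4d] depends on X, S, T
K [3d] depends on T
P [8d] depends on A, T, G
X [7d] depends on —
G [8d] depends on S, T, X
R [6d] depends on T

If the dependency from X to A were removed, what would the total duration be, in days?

Original critical path: S→G→P = 8+8+8 = 24 ⇒ 24 days.
Dropping X→A doesn't change A's earliest start (11); another predecessor still binds.
The longest chain is now S→G→P = 8+8+8 = 24, so the project takes 24 days.

24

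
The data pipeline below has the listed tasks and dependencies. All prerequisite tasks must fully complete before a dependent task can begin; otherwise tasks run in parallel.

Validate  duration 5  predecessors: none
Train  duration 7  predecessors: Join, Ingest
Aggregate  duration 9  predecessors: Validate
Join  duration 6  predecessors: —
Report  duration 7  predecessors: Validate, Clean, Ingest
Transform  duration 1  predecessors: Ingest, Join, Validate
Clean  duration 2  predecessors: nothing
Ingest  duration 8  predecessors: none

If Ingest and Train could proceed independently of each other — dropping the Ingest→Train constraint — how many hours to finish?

15

Original critical path: Ingest→Train = 8+7 = 15 ⇒ 15 hours.
Without Ingest→Train, Train's earliest start moves from 8 to 6.
After: Ingest→Report = 8+7 = 15 → 15 hours.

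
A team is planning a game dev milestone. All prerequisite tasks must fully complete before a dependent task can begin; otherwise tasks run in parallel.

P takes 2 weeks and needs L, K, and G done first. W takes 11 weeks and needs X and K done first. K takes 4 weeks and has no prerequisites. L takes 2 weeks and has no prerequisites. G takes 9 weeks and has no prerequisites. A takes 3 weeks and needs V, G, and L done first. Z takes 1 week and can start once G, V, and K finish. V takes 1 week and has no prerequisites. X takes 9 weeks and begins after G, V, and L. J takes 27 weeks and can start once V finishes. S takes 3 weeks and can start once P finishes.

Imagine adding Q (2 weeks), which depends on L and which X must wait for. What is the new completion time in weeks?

Originally the plan takes 29 weeks.
With Q inserted, X now waits for max(G, V, L, Q).
New critical path: G→X→W = 9+9+11 = 29 ⇒ 29 weeks.

29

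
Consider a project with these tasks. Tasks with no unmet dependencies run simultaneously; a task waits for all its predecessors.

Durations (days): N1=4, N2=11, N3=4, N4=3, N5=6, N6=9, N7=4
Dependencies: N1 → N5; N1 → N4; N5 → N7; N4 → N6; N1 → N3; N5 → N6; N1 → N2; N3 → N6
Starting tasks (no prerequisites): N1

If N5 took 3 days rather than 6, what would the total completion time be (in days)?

Critical path before the change: N1→N5→N6 = 4+6+9 = 19 giving 19 days.
N5 lies on that path, so at 3 days the path becomes 16 days.
New critical path: N1→N3→N6 = 4+4+9 = 17 ⇒ 17 days.

17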